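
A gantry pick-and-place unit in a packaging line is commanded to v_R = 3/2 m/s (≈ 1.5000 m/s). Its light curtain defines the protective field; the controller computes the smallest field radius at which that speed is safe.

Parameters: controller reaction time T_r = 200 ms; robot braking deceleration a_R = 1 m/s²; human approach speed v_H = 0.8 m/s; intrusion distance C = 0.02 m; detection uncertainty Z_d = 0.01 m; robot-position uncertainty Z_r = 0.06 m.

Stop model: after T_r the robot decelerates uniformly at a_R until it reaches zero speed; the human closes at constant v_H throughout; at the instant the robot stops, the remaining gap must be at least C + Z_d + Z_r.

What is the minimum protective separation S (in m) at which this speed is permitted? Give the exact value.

S_min = 23/8 m = 2.8750 m

braking lasts T_s = (3/2)/1 = 1.5000 s
robot in T_r: 1.5000·0.2000 = 0.3000 m
robot covers 1.5000·1.5000 − ½·1.0000·1.5000² = 1.1250 m while stopping
human closes 0.8000·1.7000 = 1.3600 m
residual clearance needed = 0.0200+0.0100+0.0600 = 0.0900 m
S_min ≈ 0.3000+1.1250+1.3600+0.0900  ⇒  S_min = 23/8 m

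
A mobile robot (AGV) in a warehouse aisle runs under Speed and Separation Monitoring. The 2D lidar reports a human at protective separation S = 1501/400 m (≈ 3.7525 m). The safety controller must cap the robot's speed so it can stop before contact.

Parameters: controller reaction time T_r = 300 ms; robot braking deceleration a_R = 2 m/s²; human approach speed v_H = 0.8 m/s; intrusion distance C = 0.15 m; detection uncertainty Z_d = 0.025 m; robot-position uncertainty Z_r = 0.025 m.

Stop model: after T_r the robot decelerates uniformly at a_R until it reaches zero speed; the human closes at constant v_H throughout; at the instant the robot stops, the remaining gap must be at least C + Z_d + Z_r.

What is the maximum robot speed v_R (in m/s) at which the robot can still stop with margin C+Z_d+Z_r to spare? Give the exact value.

v_R_max = 5/2 m/s = 2.5000 m/s

at the boundary: (1/4)·v² + (7/10)·v + (-53/16) = 0
  disc = (7/10)² − 4·(1/4)·(-53/16) = 1521/400 ; √disc = 39/20
  v_R = (−(7/10) + 39/20) / (2·(1/4)) = 5/2 m/s
check:
T_s = v_R/a_R = (5/2)/2 = 1.2500 s
robot in T_r: 2.5000·0.3000 = 0.7500 m
robot covers 2.5000·1.2500 − ½·2.0000·1.2500² = 1.5625 m while stopping
human closes 0.8000·1.5500 = 1.2400 m
margins: 0.1500+0.0250+0.0250 = 0.2000 m
sum ≈ 0.7500+1.5625+1.2400+0.2000 ≈ 3.7525 m = S ✓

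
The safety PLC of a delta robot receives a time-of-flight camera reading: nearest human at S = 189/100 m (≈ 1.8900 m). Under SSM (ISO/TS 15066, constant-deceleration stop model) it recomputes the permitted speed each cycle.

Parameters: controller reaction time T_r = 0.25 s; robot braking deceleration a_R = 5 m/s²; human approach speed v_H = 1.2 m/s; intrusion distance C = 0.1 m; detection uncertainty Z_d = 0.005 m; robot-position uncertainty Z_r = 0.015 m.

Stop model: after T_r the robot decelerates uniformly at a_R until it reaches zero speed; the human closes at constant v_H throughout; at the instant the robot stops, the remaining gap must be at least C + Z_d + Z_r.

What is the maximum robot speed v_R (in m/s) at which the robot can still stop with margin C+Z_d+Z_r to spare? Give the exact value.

quadratic (1/10)·v² + (49/100)·v + (-147/100) = 0
  disc = (49/100)² − 4·(1/10)·(-147/100) = 8281/10000 ; √disc = 91/100
  v_R = (−(49/100) + 91/100) / (2·(1/10)) = 21/10 m/s
check:
stop time T_s = (21/10)/5 = 0.4200 s
robot covers v_R·T_r = 2.1000·0.2500 = 0.5250 m before braking
robot under decel: 2.1000²/(2·5.0000) = 0.4410 m
human over T_r+T_s: 1.2000·(0.2500+0.4200) = 0.8040 m
C+Z_d+Z_r = 0.1000+0.0050+0.0150 = 0.1200 m
sum ≈ 0.5250+0.4410+0.8040+0.1200 ≈ 1.8900 m = S ✓

v_R_max = 21/10 m/s = 2.1000 m/s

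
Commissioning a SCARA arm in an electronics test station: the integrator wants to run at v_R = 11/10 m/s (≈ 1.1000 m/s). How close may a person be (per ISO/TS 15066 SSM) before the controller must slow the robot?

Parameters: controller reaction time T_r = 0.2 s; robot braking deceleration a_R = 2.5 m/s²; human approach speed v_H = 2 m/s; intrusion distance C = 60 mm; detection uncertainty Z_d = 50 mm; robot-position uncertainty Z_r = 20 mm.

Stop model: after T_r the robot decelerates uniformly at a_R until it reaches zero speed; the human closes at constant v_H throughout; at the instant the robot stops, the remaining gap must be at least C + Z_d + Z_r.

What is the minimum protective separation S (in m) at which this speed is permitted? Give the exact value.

T_s = v_R/a_R = (11/10)/(5/2) = 0.4400 s
robot covers v_R·T_r = 1.1000·0.2000 = 0.2200 m before braking
robot covers 1.1000·0.4400 − ½·2.5000·0.4400² = 0.2420 m while stopping
human closes 2.0000·0.6400 = 1.2800 m
margins: 0.0600+0.0500+0.0200 = 0.1300 m
S_min ≈ 0.2200+0.2420+1.2800+0.1300  ⇒  S_min = 234/125 m

S_min = 234/125 m = 1.8720 m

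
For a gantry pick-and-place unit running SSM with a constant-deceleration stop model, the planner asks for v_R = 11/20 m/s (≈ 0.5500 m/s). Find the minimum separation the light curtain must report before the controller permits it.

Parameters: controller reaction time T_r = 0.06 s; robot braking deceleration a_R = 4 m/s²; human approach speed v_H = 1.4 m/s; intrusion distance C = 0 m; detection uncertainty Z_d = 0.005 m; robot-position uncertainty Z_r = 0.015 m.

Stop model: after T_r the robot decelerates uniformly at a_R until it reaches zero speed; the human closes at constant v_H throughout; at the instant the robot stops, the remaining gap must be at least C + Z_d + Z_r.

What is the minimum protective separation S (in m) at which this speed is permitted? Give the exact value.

stop time T_s = (11/20)/4 = 0.1375 s
robot in T_r: 0.5500·0.0600 = 0.0330 m
robot under decel: 0.5500²/(2·4.0000) = 0.0378 m
human over T_r+T_s: 1.4000·(0.0600+0.1375) = 0.2765 m
margins: 0.0000+0.0050+0.0150 = 0.0200 m
S_min ≈ 0.0330+0.0378+0.2765+0.0200  ⇒  S_min = 5877/16000 m

S_min = 5877/16000 m = 0.3673 m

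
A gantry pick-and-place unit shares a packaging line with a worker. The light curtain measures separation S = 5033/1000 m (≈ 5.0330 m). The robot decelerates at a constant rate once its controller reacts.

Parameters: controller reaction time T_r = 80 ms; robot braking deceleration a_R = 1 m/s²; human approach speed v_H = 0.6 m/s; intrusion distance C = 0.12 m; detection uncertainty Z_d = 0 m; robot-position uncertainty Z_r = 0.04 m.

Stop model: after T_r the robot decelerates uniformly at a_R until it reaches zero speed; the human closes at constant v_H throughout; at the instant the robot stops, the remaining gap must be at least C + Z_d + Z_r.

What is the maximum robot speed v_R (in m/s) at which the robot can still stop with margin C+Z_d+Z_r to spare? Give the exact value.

quadratic (1/2)·v² + (17/25)·v + (-193/40) = 0
  disc = (17/25)² − 4·(1/2)·(-193/40) = 25281/2500 ; √disc = 159/50
  v_R = (−(17/25) + 159/50) / (2·(1/2)) = 5/2 m/s
check:
T_s = v_R/a_R = (5/2)/1 = 2.5000 s
robot covers v_R·T_r = 2.5000·0.0800 = 0.2000 m before braking
robot under decel: 2.5000²/(2·1.0000) = 3.1250 m
human over T_r+T_s: 0.6000·(0.0800+2.5000) = 1.5480 m
C+Z_d+Z_r = 0.1200+0.0000+0.0400 = 0.1600 m
sum ≈ 0.2000+3.1250+1.5480+0.1600 ≈ 5.0330 m = S ✓

v_R_max = 5/2 m/s = 2.5000 m/s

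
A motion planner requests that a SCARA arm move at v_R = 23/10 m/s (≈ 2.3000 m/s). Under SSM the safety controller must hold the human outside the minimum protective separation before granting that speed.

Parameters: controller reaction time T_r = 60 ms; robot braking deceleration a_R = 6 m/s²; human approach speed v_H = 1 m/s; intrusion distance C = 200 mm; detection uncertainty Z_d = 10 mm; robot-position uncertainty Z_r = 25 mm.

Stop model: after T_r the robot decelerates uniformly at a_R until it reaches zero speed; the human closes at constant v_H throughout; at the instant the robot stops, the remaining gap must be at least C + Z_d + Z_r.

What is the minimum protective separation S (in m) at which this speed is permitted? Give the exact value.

braking lasts T_s = (23/10)/6 = 0.3833 s
robot in T_r: 2.3000·0.0600 = 0.1380 m
braking distance = 2.3000²/(2·6.0000) = 0.4408 m
person approaches 1.0000·(0.0600+0.3833) = 0.4433 m
margins: 0.2000+0.0100+0.0250 = 0.2350 m
S_min ≈ 0.1380+0.4408+0.4433+0.2350  ⇒  S_min = 7543/6000 m

S_min = 7543/6000 m = 1.2572 m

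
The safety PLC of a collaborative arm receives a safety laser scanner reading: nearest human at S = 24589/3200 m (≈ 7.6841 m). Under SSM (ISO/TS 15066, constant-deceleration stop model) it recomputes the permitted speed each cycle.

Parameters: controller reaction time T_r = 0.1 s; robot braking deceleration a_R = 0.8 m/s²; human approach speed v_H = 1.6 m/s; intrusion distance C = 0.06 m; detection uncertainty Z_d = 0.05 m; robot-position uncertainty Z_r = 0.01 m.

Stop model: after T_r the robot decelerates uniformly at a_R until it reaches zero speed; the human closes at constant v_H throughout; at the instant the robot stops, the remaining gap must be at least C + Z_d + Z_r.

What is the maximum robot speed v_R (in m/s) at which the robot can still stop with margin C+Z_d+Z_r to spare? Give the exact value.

v_R_max = 43/20 m/s = 2.1500 m/s

collect terms ⇒ (5/8)·v_R² + (21/10)·v_R + (-23693/3200) = 0
  disc = (21/10)² − 4·(5/8)·(-23693/3200) = 146689/6400 ; √disc = 383/80
  v_R = (−(21/10) + 383/80) / (2·(5/8)) = 43/20 m/s
check:
T_s = v_R/a_R = (43/20)/(4/5) = 2.6875 s
reaction-phase robot travel = 2.1500·0.1000 = 0.2150 m
robot under decel: 2.1500²/(2·0.8000) = 2.8891 m
human closes 1.6000·2.7875 = 4.4600 m
margins: 0.0600+0.0500+0.0100 = 0.1200 m
sum ≈ 0.2150+2.8891+4.4600+0.1200 ≈ 7.6841 m = S ✓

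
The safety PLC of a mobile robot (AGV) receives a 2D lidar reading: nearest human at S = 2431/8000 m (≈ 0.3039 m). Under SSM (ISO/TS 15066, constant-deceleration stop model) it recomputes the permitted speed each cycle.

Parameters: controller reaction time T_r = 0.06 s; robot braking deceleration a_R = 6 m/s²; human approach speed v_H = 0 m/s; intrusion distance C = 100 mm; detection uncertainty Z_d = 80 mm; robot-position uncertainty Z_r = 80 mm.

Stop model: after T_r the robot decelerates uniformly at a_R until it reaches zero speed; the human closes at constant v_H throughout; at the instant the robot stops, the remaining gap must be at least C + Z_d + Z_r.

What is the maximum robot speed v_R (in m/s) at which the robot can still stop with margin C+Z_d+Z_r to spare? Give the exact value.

v_R_max = 9/20 m/s = 0.4500 m/s

collect terms ⇒ (1/12)·v_R² + (3/50)·v_R + (-351/8000) = 0
  disc = (3/50)² − 4·(1/12)·(-351/8000) = 729/40000 ; √disc = 27/200
  v_R = (−(3/50) + 27/200) / (2·(1/12)) = 9/20 m/s
check:
T_s = v_R/a_R = (9/20)/6 = 0.0750 s
robot in T_r: 0.4500·0.0600 = 0.0270 m
robot covers 0.4500·0.0750 − ½·6.0000·0.0750² = 0.0169 m while stopping
human closes 0.0000·0.1350 = 0.0000 m
residual clearance needed = 0.1000+0.0800+0.0800 = 0.2600 m
sum ≈ 0.0270+0.0169+0.0000+0.2600 ≈ 0.3039 m = S ✓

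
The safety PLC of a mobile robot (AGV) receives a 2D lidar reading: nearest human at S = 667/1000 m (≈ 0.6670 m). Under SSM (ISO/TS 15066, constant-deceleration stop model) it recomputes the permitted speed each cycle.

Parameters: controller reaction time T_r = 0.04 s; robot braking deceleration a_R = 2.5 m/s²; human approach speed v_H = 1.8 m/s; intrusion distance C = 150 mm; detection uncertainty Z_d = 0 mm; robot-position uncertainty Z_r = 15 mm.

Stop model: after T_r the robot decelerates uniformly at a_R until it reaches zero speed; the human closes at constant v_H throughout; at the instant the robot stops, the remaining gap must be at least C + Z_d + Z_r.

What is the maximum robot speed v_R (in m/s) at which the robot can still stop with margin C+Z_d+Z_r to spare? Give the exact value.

quadratic (1/5)·v² + (19/25)·v + (-43/100) = 0
  disc = (19/25)² − 4·(1/5)·(-43/100) = 576/625 ; √disc = 24/25
  v_R = (−(19/25) + 24/25) / (2·(1/5)) = 1/2 m/s
check:
T_s = v_R/a_R = (1/2)/(5/2) = 0.2000 s
robot in T_r: 0.5000·0.0400 = 0.0200 m
robot under decel: 0.5000²/(2·2.5000) = 0.0500 m
human closes 1.8000·0.2400 = 0.4320 m
margins: 0.1500+0.0000+0.0150 = 0.1650 m
sum ≈ 0.0200+0.0500+0.4320+0.1650 ≈ 0.6670 m = S ✓

v_R_max = 1/2 m/s = 0.5000 m/s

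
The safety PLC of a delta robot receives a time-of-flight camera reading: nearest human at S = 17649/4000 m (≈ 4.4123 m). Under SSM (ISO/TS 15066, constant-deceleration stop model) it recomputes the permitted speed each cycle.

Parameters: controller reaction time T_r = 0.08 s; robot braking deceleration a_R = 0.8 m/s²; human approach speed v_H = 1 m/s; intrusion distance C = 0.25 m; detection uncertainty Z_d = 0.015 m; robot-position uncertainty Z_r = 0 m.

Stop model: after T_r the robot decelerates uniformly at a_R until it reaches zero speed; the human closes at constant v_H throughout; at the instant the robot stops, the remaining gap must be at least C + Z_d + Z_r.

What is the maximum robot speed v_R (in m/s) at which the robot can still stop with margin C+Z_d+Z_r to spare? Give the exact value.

v_R_max = 17/10 m/s = 1.7000 m/s

collect terms ⇒ (5/8)·v_R² + (133/100)·v_R + (-16269/4000) = 0
  disc = (133/100)² − 4·(5/8)·(-16269/4000) = 477481/40000 ; √disc = 691/200
  v_R = (−(133/100) + 691/200) / (2·(5/8)) = 17/10 m/s
check:
T_s = v_R/a_R = (17/10)/(4/5) = 2.1250 s
robot covers v_R·T_r = 1.7000·0.0800 = 0.1360 m before braking
robot covers 1.7000·2.1250 − ½·0.8000·2.1250² = 1.8062 m while stopping
person approaches 1.0000·(0.0800+2.1250) = 2.2050 m
margins: 0.2500+0.0150+0.0000 = 0.2650 m
sum ≈ 0.1360+1.8062+2.2050+0.2650 ≈ 4.4123 m = S ✓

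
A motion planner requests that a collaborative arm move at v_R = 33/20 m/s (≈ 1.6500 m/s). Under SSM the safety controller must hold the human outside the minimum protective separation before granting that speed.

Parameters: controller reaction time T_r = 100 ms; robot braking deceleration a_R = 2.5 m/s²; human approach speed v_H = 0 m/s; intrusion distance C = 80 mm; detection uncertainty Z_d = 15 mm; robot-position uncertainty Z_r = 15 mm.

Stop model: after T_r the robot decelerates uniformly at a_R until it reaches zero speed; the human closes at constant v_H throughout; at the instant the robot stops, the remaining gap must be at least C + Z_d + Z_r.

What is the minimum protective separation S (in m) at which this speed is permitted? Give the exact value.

S_min = 1639/2000 m = 0.8195 m

stop time T_s = (33/20)/(5/2) = 0.6600 s
robot covers v_R·T_r = 1.6500·0.1000 = 0.1650 m before braking
robot under decel: 1.6500²/(2·2.5000) = 0.5445 m
human closes 0.0000·0.7600 = 0.0000 m
residual clearance needed = 0.0800+0.0150+0.0150 = 0.1100 m
S_min ≈ 0.1650+0.5445+0.0000+0.1100  ⇒  S_min = 1639/2000 m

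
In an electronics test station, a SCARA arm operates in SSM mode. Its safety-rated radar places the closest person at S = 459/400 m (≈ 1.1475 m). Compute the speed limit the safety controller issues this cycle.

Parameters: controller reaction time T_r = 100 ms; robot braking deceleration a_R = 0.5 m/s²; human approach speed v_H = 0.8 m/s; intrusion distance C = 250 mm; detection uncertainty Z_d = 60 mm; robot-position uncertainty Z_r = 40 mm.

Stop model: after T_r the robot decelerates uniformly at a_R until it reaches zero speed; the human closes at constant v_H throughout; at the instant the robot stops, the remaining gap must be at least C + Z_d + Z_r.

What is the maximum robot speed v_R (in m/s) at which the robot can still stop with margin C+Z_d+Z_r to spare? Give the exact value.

v_R_max = 7/20 m/s = 0.3500 m/s

collect terms ⇒ (1)·v_R² + (17/10)·v_R + (-287/400) = 0
  disc = (17/10)² − 4·(1)·(-287/400) = 144/25 ; √disc = 12/5
  v_R = (−(17/10) + 12/5) / (2·(1)) = 7/20 m/s
check:
T_s = v_R/a_R = (7/20)/(1/2) = 0.7000 s
robot covers v_R·T_r = 0.3500·0.1000 = 0.0350 m before braking
robot under decel: 0.3500²/(2·0.5000) = 0.1225 m
human over T_r+T_s: 0.8000·(0.1000+0.7000) = 0.6400 m
residual clearance needed = 0.2500+0.0600+0.0400 = 0.3500 m
sum ≈ 0.0350+0.1225+0.6400+0.3500 ≈ 1.1475 m = S ✓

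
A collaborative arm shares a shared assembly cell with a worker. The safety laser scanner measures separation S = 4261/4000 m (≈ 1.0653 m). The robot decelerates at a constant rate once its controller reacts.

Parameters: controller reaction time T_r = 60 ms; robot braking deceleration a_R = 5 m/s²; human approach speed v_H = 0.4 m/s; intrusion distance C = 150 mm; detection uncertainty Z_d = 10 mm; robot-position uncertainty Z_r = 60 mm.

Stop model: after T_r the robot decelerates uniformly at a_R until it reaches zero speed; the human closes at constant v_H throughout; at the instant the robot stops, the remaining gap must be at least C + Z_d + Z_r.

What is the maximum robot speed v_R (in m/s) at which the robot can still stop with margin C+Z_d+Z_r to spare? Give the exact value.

v_R_max = 9/4 m/s = 2.2500 m/s

quadratic (1/10)·v² + (7/50)·v + (-657/800) = 0
  disc = (7/50)² − 4·(1/10)·(-657/800) = 3481/10000 ; √disc = 59/100
  v_R = (−(7/50) + 59/100) / (2·(1/10)) = 9/4 m/s
check:
braking lasts T_s = (9/4)/5 = 0.4500 s
reaction-phase robot travel = 2.2500·0.0600 = 0.1350 m
robot under decel: 2.2500²/(2·5.0000) = 0.5062 m
human closes 0.4000·0.5100 = 0.2040 m
C+Z_d+Z_r = 0.1500+0.0100+0.0600 = 0.2200 m
sum ≈ 0.1350+0.5062+0.2040+0.2200 ≈ 1.0653 m = S ✓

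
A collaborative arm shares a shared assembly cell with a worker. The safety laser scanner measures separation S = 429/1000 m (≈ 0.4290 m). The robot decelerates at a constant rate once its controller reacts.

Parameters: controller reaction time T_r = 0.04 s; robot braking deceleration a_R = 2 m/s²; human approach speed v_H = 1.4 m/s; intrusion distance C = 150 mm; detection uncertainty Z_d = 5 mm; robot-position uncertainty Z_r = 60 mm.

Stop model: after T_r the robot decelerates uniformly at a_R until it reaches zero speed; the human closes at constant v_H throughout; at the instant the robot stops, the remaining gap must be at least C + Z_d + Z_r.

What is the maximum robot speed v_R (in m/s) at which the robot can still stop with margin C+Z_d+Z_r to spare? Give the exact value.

quadratic (1/4)·v² + (37/50)·v + (-79/500) = 0
  disc = (37/50)² − 4·(1/4)·(-79/500) = 441/625 ; √disc = 21/25
  v_R = (−(37/50) + 21/25) / (2·(1/4)) = 1/5 m/s
check:
stop time T_s = (1/5)/2 = 0.1000 s
reaction-phase robot travel = 0.2000·0.0400 = 0.0080 m
braking distance = 0.2000²/(2·2.0000) = 0.0100 m
human closes 1.4000·0.1400 = 0.1960 m
C+Z_d+Z_r = 0.1500+0.0050+0.0600 = 0.2150 m
sum ≈ 0.0080+0.0100+0.1960+0.2150 ≈ 0.4290 m = S ✓

v_R_max = 1/5 m/s = 0.2000 m/s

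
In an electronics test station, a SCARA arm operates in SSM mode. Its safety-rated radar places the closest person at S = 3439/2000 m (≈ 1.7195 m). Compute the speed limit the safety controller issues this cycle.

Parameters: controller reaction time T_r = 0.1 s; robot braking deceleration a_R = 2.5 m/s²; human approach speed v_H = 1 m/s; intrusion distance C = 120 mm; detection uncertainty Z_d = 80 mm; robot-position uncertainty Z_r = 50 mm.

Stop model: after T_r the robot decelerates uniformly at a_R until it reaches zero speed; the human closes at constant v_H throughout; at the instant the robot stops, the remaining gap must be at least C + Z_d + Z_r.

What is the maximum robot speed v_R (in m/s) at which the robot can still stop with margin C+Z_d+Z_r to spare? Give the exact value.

v_R_max = 33/20 m/s = 1.6500 m/s

at the boundary: (1/5)·v² + (1/2)·v + (-2739/2000) = 0
  disc = (1/2)² − 4·(1/5)·(-2739/2000) = 841/625 ; √disc = 29/25
  v_R = (−(1/2) + 29/25) / (2·(1/5)) = 33/20 m/s
check:
braking lasts T_s = (33/20)/(5/2) = 0.6600 s
reaction-phase robot travel = 1.6500·0.1000 = 0.1650 m
robot covers 1.6500·0.6600 − ½·2.5000·0.6600² = 0.5445 m while stopping
human closes 1.0000·0.7600 = 0.7600 m
C+Z_d+Z_r = 0.1200+0.0800+0.0500 = 0.2500 m
sum ≈ 0.1650+0.5445+0.7600+0.2500 ≈ 1.7195 m = S ✓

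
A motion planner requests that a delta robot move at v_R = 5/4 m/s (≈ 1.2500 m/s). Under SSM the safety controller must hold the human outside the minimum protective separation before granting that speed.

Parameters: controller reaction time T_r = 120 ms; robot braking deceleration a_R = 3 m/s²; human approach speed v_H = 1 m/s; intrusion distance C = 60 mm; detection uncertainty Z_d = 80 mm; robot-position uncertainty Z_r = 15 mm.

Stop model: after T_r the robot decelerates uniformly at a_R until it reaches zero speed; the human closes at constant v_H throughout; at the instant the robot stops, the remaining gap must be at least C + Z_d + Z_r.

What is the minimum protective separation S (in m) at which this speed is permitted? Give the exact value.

T_s = v_R/a_R = (5/4)/3 = 0.4167 s
robot in T_r: 1.2500·0.1200 = 0.1500 m
robot covers 1.2500·0.4167 − ½·3.0000·0.4167² = 0.2604 m while stopping
human closes 1.0000·0.5367 = 0.5367 m
residual clearance needed = 0.0600+0.0800+0.0150 = 0.1550 m
S_min ≈ 0.1500+0.2604+0.5367+0.1550  ⇒  S_min = 529/480 m

S_min = 529/480 m = 1.1021 m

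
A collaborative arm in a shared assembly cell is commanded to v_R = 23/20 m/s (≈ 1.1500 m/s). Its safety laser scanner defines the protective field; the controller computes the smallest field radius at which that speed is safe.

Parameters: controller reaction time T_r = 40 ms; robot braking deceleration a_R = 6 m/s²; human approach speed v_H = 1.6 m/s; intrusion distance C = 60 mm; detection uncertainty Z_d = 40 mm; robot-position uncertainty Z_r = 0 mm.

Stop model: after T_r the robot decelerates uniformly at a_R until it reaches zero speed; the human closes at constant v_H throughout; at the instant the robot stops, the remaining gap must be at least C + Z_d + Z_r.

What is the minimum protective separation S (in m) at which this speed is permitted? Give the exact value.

S_min = 1003/1600 m = 0.6269 m

stop time T_s = (23/20)/6 = 0.1917 s
reaction-phase robot travel = 1.1500·0.0400 = 0.0460 m
braking distance = 1.1500²/(2·6.0000) = 0.1102 m
human over T_r+T_s: 1.6000·(0.0400+0.1917) = 0.3707 m
residual clearance needed = 0.0600+0.0400+0.0000 = 0.1000 m
S_min ≈ 0.0460+0.1102+0.3707+0.1000  ⇒  S_min = 1003/1600 m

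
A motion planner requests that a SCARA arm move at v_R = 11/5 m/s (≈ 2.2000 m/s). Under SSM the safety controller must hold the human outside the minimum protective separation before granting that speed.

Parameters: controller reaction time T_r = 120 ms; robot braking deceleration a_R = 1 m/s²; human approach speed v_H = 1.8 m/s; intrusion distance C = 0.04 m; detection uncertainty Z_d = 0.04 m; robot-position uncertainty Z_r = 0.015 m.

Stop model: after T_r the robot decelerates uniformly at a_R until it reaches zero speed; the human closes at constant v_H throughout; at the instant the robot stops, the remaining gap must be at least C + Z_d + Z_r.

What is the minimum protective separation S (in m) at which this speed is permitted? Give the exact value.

stop time T_s = (11/5)/1 = 2.2000 s
reaction-phase robot travel = 2.2000·0.1200 = 0.2640 m
robot covers 2.2000·2.2000 − ½·1.0000·2.2000² = 2.4200 m while stopping
human closes 1.8000·2.3200 = 4.1760 m
margins: 0.0400+0.0400+0.0150 = 0.0950 m
S_min ≈ 0.2640+2.4200+4.1760+0.0950  ⇒  S_min = 1391/200 m

S_min = 1391/200 m = 6.9550 m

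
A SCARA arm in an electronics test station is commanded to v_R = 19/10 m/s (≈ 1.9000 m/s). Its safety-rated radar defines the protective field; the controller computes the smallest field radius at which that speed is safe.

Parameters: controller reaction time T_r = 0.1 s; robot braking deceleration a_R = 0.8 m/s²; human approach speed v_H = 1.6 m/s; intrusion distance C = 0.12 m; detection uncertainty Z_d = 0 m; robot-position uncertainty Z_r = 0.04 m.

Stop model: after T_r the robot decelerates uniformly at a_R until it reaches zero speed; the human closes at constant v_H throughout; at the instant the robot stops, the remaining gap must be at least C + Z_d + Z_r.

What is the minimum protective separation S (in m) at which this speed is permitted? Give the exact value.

T_s = v_R/a_R = (19/10)/(4/5) = 2.3750 s
robot in T_r: 1.9000·0.1000 = 0.1900 m
robot under decel: 1.9000²/(2·0.8000) = 2.2563 m
human over T_r+T_s: 1.6000·(0.1000+2.3750) = 3.9600 m
margins: 0.1200+0.0000+0.0400 = 0.1600 m
S_min ≈ 0.1900+2.2563+3.9600+0.1600  ⇒  S_min = 5253/800 m

S_min = 5253/800 m = 6.5663 m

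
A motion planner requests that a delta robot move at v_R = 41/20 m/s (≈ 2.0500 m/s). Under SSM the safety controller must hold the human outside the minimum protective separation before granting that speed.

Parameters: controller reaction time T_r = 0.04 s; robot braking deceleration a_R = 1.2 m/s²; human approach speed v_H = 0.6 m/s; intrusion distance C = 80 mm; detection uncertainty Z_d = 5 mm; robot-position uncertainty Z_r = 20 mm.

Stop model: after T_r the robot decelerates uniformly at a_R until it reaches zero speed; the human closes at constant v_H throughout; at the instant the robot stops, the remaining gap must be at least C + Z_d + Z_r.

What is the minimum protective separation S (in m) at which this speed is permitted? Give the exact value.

S_min = 71689/24000 m = 2.9870 m

T_s = v_R/a_R = (41/20)/(6/5) = 1.7083 s
reaction-phase robot travel = 2.0500·0.0400 = 0.0820 m
robot under decel: 2.0500²/(2·1.2000) = 1.7510 m
human closes 0.6000·1.7483 = 1.0490 m
C+Z_d+Z_r = 0.0800+0.0050+0.0200 = 0.1050 m
S_min ≈ 0.0820+1.7510+1.0490+0.1050  ⇒  S_min = 71689/24000 m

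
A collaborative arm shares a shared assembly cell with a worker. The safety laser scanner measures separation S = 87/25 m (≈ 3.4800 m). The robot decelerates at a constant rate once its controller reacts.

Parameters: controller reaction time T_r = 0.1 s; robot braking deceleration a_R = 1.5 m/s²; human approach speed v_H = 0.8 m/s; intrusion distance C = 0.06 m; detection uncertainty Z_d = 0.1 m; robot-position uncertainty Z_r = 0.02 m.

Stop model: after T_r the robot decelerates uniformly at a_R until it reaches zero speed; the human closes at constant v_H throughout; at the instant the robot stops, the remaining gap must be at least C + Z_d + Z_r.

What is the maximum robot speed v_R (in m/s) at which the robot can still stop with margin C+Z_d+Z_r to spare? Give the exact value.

v_R_max = 23/10 m/s = 2.3000 m/s

at the boundary: (1/3)·v² + (19/30)·v + (-161/50) = 0
  disc = (19/30)² − 4·(1/3)·(-161/50) = 169/36 ; √disc = 13/6
  v_R = (−(19/30) + 13/6) / (2·(1/3)) = 23/10 m/s
check:
stop time T_s = (23/10)/(3/2) = 1.5333 s
robot covers v_R·T_r = 2.3000·0.1000 = 0.2300 m before braking
robot covers 2.3000·1.5333 − ½·1.5000·1.5333² = 1.7633 m while stopping
human closes 0.8000·1.6333 = 1.3067 m
margins: 0.0600+0.1000+0.0200 = 0.1800 m
sum ≈ 0.2300+1.7633+1.3067+0.1800 ≈ 3.4800 m = S ✓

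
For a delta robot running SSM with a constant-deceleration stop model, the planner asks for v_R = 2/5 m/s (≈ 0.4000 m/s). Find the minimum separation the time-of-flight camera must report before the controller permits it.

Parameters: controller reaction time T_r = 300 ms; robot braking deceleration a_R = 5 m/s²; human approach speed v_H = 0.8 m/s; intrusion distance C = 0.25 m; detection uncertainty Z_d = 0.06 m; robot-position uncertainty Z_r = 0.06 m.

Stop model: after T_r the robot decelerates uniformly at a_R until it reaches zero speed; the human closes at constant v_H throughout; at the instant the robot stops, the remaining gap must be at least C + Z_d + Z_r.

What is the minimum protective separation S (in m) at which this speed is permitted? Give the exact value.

S_min = 81/100 m = 0.8100 m

stop time T_s = (2/5)/5 = 0.0800 s
robot in T_r: 0.4000·0.3000 = 0.1200 m
robot covers 0.4000·0.0800 − ½·5.0000·0.0800² = 0.0160 m while stopping
human closes 0.8000·0.3800 = 0.3040 m
C+Z_d+Z_r = 0.2500+0.0600+0.0600 = 0.3700 m
S_min ≈ 0.1200+0.0160+0.3040+0.3700  ⇒  S_min = 81/100 m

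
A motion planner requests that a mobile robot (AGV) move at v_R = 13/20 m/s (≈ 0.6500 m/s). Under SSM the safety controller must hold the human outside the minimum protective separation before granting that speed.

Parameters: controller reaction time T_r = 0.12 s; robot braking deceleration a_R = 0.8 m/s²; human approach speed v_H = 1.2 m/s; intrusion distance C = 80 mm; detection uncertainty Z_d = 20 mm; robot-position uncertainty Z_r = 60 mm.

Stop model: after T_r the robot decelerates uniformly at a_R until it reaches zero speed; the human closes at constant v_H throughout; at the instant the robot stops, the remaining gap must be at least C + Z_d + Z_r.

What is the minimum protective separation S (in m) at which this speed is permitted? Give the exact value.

stop time T_s = (13/20)/(4/5) = 0.8125 s
robot in T_r: 0.6500·0.1200 = 0.0780 m
robot covers 0.6500·0.8125 − ½·0.8000·0.8125² = 0.2641 m while stopping
human over T_r+T_s: 1.2000·(0.1200+0.8125) = 1.1190 m
residual clearance needed = 0.0800+0.0200+0.0600 = 0.1600 m
S_min ≈ 0.0780+0.2641+1.1190+0.1600  ⇒  S_min = 25937/16000 m

S_min = 25937/16000 m = 1.6211 m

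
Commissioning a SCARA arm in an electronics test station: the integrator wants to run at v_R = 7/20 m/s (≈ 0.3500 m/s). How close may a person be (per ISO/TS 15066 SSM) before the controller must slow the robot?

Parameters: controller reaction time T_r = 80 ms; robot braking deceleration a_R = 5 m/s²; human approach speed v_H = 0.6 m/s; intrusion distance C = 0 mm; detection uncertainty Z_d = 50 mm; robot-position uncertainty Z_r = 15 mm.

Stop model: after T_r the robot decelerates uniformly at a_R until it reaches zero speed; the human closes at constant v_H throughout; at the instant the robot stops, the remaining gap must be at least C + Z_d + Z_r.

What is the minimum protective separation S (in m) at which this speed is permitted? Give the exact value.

S_min = 781/4000 m = 0.1953 m

braking lasts T_s = (7/20)/5 = 0.0700 s
reaction-phase robot travel = 0.3500·0.0800 = 0.0280 m
braking distance = 0.3500²/(2·5.0000) = 0.0123 m
human closes 0.6000·0.1500 = 0.0900 m
margins: 0.0000+0.0500+0.0150 = 0.0650 m
S_min ≈ 0.0280+0.0123+0.0900+0.0650  ⇒  S_min = 781/4000 m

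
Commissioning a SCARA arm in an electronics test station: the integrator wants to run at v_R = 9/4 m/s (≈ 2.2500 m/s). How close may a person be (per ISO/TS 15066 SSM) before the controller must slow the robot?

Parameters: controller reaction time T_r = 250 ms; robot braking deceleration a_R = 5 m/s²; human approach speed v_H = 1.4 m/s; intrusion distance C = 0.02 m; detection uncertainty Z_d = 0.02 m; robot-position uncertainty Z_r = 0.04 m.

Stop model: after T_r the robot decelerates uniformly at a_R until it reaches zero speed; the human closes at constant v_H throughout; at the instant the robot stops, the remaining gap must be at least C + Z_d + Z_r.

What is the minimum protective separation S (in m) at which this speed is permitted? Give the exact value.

braking lasts T_s = (9/4)/5 = 0.4500 s
robot in T_r: 2.2500·0.2500 = 0.5625 m
robot covers 2.2500·0.4500 − ½·5.0000·0.4500² = 0.5062 m while stopping
human over T_r+T_s: 1.4000·(0.2500+0.4500) = 0.9800 m
residual clearance needed = 0.0200+0.0200+0.0400 = 0.0800 m
S_min ≈ 0.5625+0.5062+0.9800+0.0800  ⇒  S_min = 1703/800 m

S_min = 1703/800 m = 2.1288 m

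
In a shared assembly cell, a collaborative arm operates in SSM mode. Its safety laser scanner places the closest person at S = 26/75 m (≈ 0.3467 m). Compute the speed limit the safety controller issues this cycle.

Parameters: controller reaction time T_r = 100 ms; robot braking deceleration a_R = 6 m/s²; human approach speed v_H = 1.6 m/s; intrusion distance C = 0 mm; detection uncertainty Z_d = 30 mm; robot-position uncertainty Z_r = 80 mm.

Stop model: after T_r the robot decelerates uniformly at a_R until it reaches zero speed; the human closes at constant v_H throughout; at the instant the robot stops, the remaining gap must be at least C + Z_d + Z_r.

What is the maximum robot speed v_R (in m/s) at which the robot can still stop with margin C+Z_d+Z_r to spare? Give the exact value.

quadratic (1/12)·v² + (11/30)·v + (-23/300) = 0
  disc = (11/30)² − 4·(1/12)·(-23/300) = 4/25 ; √disc = 2/5
  v_R = (−(11/30) + 2/5) / (2·(1/12)) = 1/5 m/s
check:
stop time T_s = (1/5)/6 = 0.0333 s
reaction-phase robot travel = 0.2000·0.1000 = 0.0200 m
braking distance = 0.2000²/(2·6.0000) = 0.0033 m
human over T_r+T_s: 1.6000·(0.1000+0.0333) = 0.2133 m
C+Z_d+Z_r = 0.0000+0.0300+0.0800 = 0.1100 m
sum ≈ 0.0200+0.0033+0.2133+0.1100 ≈ 0.3467 m = S ✓

v_R_max = 1/5 m/s = 0.2000 m/s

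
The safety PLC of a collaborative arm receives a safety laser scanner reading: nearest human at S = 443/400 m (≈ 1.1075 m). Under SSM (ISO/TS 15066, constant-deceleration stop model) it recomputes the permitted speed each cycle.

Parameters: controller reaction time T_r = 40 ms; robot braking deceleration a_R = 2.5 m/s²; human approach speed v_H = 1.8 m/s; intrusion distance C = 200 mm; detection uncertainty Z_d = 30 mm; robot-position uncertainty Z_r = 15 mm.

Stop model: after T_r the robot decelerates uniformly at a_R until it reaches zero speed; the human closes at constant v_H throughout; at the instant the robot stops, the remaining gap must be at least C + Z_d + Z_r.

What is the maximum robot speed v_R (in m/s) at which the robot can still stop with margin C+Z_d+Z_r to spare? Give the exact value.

collect terms ⇒ (1/5)·v_R² + (19/25)·v_R + (-1581/2000) = 0
  disc = (19/25)² − 4·(1/5)·(-1581/2000) = 121/100 ; √disc = 11/10
  v_R = (−(19/25) + 11/10) / (2·(1/5)) = 17/20 m/s
check:
braking lasts T_s = (17/20)/(5/2) = 0.3400 s
robot covers v_R·T_r = 0.8500·0.0400 = 0.0340 m before braking
braking distance = 0.8500²/(2·2.5000) = 0.1445 m
person approaches 1.8000·(0.0400+0.3400) = 0.6840 m
residual clearance needed = 0.2000+0.0300+0.0150 = 0.2450 m
sum ≈ 0.0340+0.1445+0.6840+0.2450 ≈ 1.1075 m = S ✓

v_R_max = 17/20 m/s = 0.8500 m/s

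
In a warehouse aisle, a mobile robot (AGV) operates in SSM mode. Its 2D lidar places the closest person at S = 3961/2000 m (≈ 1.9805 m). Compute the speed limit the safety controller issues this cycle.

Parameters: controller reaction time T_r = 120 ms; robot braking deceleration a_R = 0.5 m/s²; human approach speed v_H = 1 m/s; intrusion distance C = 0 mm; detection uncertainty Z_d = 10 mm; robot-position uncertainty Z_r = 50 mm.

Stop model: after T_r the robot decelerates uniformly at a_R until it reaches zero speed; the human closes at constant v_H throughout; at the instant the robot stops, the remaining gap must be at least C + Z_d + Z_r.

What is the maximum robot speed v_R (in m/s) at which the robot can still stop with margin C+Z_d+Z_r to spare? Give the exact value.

v_R_max = 13/20 m/s = 0.6500 m/s

quadratic (1)·v² + (53/25)·v + (-3601/2000) = 0
  disc = (53/25)² − 4·(1)·(-3601/2000) = 29241/2500 ; √disc = 171/50
  v_R = (−(53/25) + 171/50) / (2·(1)) = 13/20 m/s
check:
T_s = v_R/a_R = (13/20)/(1/2) = 1.3000 s
reaction-phase robot travel = 0.6500·0.1200 = 0.0780 m
braking distance = 0.6500²/(2·0.5000) = 0.4225 m
human over T_r+T_s: 1.0000·(0.1200+1.3000) = 1.4200 m
margins: 0.0000+0.0100+0.0500 = 0.0600 m
sum ≈ 0.0780+0.4225+1.4200+0.0600 ≈ 1.9805 m = S ✓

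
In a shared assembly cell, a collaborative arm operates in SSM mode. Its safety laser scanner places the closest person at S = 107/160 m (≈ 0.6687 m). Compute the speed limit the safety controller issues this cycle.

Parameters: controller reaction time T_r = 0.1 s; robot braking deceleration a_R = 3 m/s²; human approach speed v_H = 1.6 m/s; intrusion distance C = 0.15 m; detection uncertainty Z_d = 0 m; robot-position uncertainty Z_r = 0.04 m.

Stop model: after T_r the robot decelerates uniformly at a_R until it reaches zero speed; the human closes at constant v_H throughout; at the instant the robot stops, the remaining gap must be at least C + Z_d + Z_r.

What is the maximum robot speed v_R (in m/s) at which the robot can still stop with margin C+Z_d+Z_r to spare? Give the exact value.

quadratic (1/6)·v² + (19/30)·v + (-51/160) = 0
  disc = (19/30)² − 4·(1/6)·(-51/160) = 2209/3600 ; √disc = 47/60
  v_R = (−(19/30) + 47/60) / (2·(1/6)) = 9/20 m/s
check:
T_s = v_R/a_R = (9/20)/3 = 0.1500 s
robot covers v_R·T_r = 0.4500·0.1000 = 0.0450 m before braking
robot under decel: 0.4500²/(2·3.0000) = 0.0338 m
human over T_r+T_s: 1.6000·(0.1000+0.1500) = 0.4000 m
residual clearance needed = 0.1500+0.0000+0.0400 = 0.1900 m
sum ≈ 0.0450+0.0338+0.4000+0.1900 ≈ 0.6687 m = S ✓

v_R_max = 9/20 m/s = 0.4500 m/s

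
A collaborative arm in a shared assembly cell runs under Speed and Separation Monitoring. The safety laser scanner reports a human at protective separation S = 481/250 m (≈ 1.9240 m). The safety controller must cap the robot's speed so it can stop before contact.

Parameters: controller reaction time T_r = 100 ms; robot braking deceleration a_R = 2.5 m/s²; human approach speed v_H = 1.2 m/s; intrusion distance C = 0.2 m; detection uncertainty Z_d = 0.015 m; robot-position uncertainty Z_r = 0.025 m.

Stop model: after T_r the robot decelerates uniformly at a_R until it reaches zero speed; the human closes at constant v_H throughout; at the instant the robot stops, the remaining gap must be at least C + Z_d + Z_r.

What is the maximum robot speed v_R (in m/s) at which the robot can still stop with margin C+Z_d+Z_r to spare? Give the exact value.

at the boundary: (1/5)·v² + (29/50)·v + (-391/250) = 0
  disc = (29/50)² − 4·(1/5)·(-391/250) = 3969/2500 ; √disc = 63/50
  v_R = (−(29/50) + 63/50) / (2·(1/5)) = 17/10 m/s
check:
braking lasts T_s = (17/10)/(5/2) = 0.6800 s
reaction-phase robot travel = 1.7000·0.1000 = 0.1700 m
robot covers 1.7000·0.6800 − ½·2.5000·0.6800² = 0.5780 m while stopping
person approaches 1.2000·(0.1000+0.6800) = 0.9360 m
residual clearance needed = 0.2000+0.0150+0.0250 = 0.2400 m
sum ≈ 0.1700+0.5780+0.9360+0.2400 ≈ 1.9240 m = S ✓

v_R_max = 17/10 m/s = 1.7000 m/s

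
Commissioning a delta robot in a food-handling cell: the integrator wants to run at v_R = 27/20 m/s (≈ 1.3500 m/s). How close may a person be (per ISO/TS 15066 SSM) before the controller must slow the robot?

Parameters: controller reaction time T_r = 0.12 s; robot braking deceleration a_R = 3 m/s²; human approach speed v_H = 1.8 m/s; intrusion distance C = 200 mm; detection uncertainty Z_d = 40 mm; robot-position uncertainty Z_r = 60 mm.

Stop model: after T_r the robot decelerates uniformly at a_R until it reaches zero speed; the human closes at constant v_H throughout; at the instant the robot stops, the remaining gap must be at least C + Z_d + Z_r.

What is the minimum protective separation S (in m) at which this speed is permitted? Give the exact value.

S_min = 7167/4000 m = 1.7917 m

braking lasts T_s = (27/20)/3 = 0.4500 s
robot in T_r: 1.3500·0.1200 = 0.1620 m
robot under decel: 1.3500²/(2·3.0000) = 0.3038 m
human over T_r+T_s: 1.8000·(0.1200+0.4500) = 1.0260 m
C+Z_d+Z_r = 0.2000+0.0400+0.0600 = 0.3000 m
S_min ≈ 0.1620+0.3038+1.0260+0.3000  ⇒  S_min = 7167/4000 m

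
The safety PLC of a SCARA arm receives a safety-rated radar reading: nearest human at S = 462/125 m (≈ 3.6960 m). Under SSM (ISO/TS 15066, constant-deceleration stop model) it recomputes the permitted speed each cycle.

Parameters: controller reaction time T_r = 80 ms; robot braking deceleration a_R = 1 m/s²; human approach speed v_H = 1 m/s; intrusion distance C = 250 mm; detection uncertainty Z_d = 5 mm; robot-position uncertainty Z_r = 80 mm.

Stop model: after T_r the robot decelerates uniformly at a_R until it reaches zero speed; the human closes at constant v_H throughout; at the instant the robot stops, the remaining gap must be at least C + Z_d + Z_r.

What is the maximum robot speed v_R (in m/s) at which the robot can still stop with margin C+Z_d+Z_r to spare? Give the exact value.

v_R_max = 17/10 m/s = 1.7000 m/s

quadratic (1/2)·v² + (27/25)·v + (-3281/1000) = 0
  disc = (27/25)² − 4·(1/2)·(-3281/1000) = 19321/2500 ; √disc = 139/50
  v_R = (−(27/25) + 139/50) / (2·(1/2)) = 17/10 m/s
check:
T_s = v_R/a_R = (17/10)/1 = 1.7000 s
reaction-phase robot travel = 1.7000·0.0800 = 0.1360 m
braking distance = 1.7000²/(2·1.0000) = 1.4450 m
human over T_r+T_s: 1.0000·(0.0800+1.7000) = 1.7800 m
margins: 0.2500+0.0050+0.0800 = 0.3350 m
sum ≈ 0.1360+1.4450+1.7800+0.3350 ≈ 3.6960 m = S ✓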